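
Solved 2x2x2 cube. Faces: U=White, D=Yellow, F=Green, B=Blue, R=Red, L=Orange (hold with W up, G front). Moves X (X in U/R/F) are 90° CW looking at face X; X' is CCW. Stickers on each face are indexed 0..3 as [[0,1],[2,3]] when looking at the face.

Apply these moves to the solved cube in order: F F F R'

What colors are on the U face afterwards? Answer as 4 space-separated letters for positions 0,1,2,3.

Answer: W B R B

Derivation:
After move 1 (F): F=GGGG U=WWOO R=WRWR D=RRYY L=OYOY
After move 2 (F): F=GGGG U=WWYY R=OROR D=WWYY L=OROR
After move 3 (F): F=GGGG U=WWRR R=YRYR D=OOYY L=OWOW
After move 4 (R'): R=RRYY U=WBRB F=GWGR D=OGYG B=YBOB
Query: U face = WBRB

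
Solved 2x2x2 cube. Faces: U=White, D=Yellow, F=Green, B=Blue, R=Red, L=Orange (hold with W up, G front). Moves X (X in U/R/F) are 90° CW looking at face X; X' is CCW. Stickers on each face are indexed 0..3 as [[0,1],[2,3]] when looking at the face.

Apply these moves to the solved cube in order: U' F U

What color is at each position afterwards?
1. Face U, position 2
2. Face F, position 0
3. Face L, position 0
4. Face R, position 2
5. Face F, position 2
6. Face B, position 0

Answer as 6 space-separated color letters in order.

After move 1 (U'): U=WWWW F=OOGG R=GGRR B=RRBB L=BBOO
After move 2 (F): F=GOGO U=WWOB R=WGWR D=RGYY L=BYOY
After move 3 (U): U=OWBW F=WGGO R=RRWR B=BYBB L=GOOY
Query 1: U[2] = B
Query 2: F[0] = W
Query 3: L[0] = G
Query 4: R[2] = W
Query 5: F[2] = G
Query 6: B[0] = B

Answer: B W G W G B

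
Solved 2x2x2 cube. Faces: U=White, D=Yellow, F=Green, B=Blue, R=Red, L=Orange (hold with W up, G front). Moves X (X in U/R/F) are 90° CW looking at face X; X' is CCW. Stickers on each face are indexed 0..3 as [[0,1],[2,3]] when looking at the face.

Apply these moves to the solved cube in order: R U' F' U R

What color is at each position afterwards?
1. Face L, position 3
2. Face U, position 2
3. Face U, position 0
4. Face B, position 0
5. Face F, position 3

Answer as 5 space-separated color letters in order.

After move 1 (R): R=RRRR U=WGWG F=GYGY D=YBYB B=WBWB
After move 2 (U'): U=GGWW F=OOGY R=GYRR B=RRWB L=WBOO
After move 3 (F'): F=OYOG U=GGGR R=BYYR D=BOYB L=WWOW
After move 4 (U): U=GGRG F=BYOG R=RRYR B=WWWB L=OYOW
After move 5 (R): R=YRRR U=GYRG F=BOOB D=BWYW B=GWGB
Query 1: L[3] = W
Query 2: U[2] = R
Query 3: U[0] = G
Query 4: B[0] = G
Query 5: F[3] = B

Answer: W R G G B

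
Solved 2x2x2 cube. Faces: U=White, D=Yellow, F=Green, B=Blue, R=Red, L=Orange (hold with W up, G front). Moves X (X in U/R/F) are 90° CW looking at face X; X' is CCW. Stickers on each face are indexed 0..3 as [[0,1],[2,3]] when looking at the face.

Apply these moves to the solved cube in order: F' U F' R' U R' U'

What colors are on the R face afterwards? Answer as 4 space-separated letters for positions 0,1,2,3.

Answer: B R Y O

Derivation:
After move 1 (F'): F=GGGG U=WWRR R=YRYR D=OOYY L=OWOW
After move 2 (U): U=RWRW F=YRGG R=BBYR B=OWBB L=GGOW
After move 3 (F'): F=RGYG U=RWBY R=OBOR D=GWYY L=GWOR
After move 4 (R'): R=BROO U=RBBO F=RWYY D=GGYG B=YWWB
After move 5 (U): U=BROB F=BRYY R=YWOO B=GWWB L=RWOR
After move 6 (R'): R=WOYO U=BWOG F=BRYB D=GRYY B=GWGB
After move 7 (U'): U=WGBO F=RWYB R=BRYO B=WOGB L=GWOR
Query: R face = BRYO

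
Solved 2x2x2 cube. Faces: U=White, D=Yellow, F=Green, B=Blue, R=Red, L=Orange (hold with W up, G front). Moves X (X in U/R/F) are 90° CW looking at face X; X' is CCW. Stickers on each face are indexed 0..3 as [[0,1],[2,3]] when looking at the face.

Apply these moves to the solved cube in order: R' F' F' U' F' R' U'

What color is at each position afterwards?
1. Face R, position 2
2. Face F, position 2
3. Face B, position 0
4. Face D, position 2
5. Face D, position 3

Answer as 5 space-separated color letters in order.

After move 1 (R'): R=RRRR U=WBWB F=GWGW D=YGYG B=YBYB
After move 2 (F'): F=WWGG U=WBRR R=GRYR D=OOYG L=OBOW
After move 3 (F'): F=WGWG U=WBGY R=OROR D=BWYG L=OROR
After move 4 (U'): U=BYWG F=ORWG R=WGOR B=ORYB L=YBOR
After move 5 (F'): F=RGOW U=BYWO R=WGBR D=BRYG L=YGOW
After move 6 (R'): R=GRWB U=BYWO F=RYOO D=BGYW B=GRRB
After move 7 (U'): U=YOBW F=YGOO R=RYWB B=GRRB L=GROW
Query 1: R[2] = W
Query 2: F[2] = O
Query 3: B[0] = G
Query 4: D[2] = Y
Query 5: D[3] = W

Answer: W O G Y W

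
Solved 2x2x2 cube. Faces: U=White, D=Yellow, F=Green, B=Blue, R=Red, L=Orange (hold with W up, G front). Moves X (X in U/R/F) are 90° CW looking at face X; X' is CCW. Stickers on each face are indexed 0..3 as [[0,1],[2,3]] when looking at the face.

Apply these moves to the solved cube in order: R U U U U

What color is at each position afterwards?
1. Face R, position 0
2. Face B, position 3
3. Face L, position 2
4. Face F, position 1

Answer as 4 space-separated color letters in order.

Answer: R B O Y

Derivation:
After move 1 (R): R=RRRR U=WGWG F=GYGY D=YBYB B=WBWB
After move 2 (U): U=WWGG F=RRGY R=WBRR B=OOWB L=GYOO
After move 3 (U): U=GWGW F=WBGY R=OORR B=GYWB L=RROO
After move 4 (U): U=GGWW F=OOGY R=GYRR B=RRWB L=WBOO
After move 5 (U): U=WGWG F=GYGY R=RRRR B=WBWB L=OOOO
Query 1: R[0] = R
Query 2: B[3] = B
Query 3: L[2] = O
Query 4: F[1] = Y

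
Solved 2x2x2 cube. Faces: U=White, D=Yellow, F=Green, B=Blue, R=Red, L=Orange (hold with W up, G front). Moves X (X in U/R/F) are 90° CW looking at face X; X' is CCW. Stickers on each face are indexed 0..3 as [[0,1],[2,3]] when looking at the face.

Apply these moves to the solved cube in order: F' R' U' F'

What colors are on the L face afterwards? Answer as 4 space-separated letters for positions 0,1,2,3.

After move 1 (F'): F=GGGG U=WWRR R=YRYR D=OOYY L=OWOW
After move 2 (R'): R=RRYY U=WBRB F=GWGR D=OGYG B=YBOB
After move 3 (U'): U=BBWR F=OWGR R=GWYY B=RROB L=YBOW
After move 4 (F'): F=WROG U=BBGY R=GWOY D=BWYG L=YROW
Query: L face = YROW

Answer: Y R O W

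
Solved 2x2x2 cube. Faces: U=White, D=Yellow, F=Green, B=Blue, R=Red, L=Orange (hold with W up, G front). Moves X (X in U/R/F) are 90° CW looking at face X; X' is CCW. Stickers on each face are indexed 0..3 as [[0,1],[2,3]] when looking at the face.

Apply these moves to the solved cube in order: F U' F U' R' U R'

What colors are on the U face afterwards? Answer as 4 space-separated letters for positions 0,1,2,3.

After move 1 (F): F=GGGG U=WWOO R=WRWR D=RRYY L=OYOY
After move 2 (U'): U=WOWO F=OYGG R=GGWR B=WRBB L=BBOY
After move 3 (F): F=GOGY U=WOYB R=WGOR D=WGYY L=BROR
After move 4 (U'): U=OBWY F=BRGY R=GOOR B=WGBB L=WROR
After move 5 (R'): R=ORGO U=OBWW F=BBGY D=WRYY B=YGGB
After move 6 (U): U=WOWB F=ORGY R=YGGO B=WRGB L=BBOR
After move 7 (R'): R=GOYG U=WGWW F=OOGB D=WRYY B=YRRB
Query: U face = WGWW

Answer: W G W W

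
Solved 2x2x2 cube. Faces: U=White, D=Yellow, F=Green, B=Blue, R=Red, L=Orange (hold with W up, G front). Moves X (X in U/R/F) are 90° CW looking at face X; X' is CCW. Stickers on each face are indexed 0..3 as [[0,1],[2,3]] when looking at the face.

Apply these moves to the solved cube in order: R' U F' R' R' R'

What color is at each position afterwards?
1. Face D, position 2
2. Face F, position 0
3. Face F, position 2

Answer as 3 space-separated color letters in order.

Answer: Y R R

Derivation:
After move 1 (R'): R=RRRR U=WBWB F=GWGW D=YGYG B=YBYB
After move 2 (U): U=WWBB F=RRGW R=YBRR B=OOYB L=GWOO
After move 3 (F'): F=RWRG U=WWYR R=GBYR D=WOYG L=GBOB
After move 4 (R'): R=BRGY U=WYYO F=RWRR D=WWYG B=GOOB
After move 5 (R'): R=RYBG U=WOYG F=RYRO D=WWYR B=GOWB
After move 6 (R'): R=YGRB U=WWYG F=RORG D=WYYO B=ROWB
Query 1: D[2] = Y
Query 2: F[0] = R
Query 3: F[2] = R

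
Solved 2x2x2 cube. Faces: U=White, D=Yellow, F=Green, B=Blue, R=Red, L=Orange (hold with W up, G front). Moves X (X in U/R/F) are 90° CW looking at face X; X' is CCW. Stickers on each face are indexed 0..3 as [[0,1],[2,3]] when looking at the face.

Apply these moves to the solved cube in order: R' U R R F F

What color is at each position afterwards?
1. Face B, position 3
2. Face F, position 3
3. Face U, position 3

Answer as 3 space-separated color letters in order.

After move 1 (R'): R=RRRR U=WBWB F=GWGW D=YGYG B=YBYB
After move 2 (U): U=WWBB F=RRGW R=YBRR B=OOYB L=GWOO
After move 3 (R): R=RYRB U=WRBW F=RGGG D=YYYO B=BOWB
After move 4 (R): R=RRBY U=WGBG F=RYGO D=YWYB B=WORB
After move 5 (F): F=GROY U=WGOW R=BRGY D=BRYB L=GYOW
After move 6 (F): F=OGYR U=WGWY R=ORWY D=GBYB L=GBOR
Query 1: B[3] = B
Query 2: F[3] = R
Query 3: U[3] = Y

Answer: B R Y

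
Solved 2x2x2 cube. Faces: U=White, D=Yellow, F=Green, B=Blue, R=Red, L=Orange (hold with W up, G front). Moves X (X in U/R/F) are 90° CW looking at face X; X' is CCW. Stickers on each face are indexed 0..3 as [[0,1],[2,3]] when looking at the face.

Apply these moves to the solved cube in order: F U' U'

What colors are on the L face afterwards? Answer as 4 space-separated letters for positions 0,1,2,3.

Answer: W R O Y

Derivation:
After move 1 (F): F=GGGG U=WWOO R=WRWR D=RRYY L=OYOY
After move 2 (U'): U=WOWO F=OYGG R=GGWR B=WRBB L=BBOY
After move 3 (U'): U=OOWW F=BBGG R=OYWR B=GGBB L=WROY
Query: L face = WROY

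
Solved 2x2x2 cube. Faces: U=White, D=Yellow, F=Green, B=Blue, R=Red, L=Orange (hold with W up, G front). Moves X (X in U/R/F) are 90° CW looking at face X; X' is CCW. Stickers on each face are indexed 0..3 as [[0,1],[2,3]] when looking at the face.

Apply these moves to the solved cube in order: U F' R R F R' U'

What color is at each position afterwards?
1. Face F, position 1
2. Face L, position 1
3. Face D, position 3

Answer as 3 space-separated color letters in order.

Answer: G O B

Derivation:
After move 1 (U): U=WWWW F=RRGG R=BBRR B=OOBB L=GGOO
After move 2 (F'): F=RGRG U=WWBR R=YBYR D=GOYY L=GWOW
After move 3 (R): R=YYRB U=WGBG F=RORY D=GBYO B=ROWB
After move 4 (R): R=RYBY U=WOBY F=RBRO D=GWYR B=GOGB
After move 5 (F): F=RROB U=WOWW R=BYYY D=BRYR L=GGOW
After move 6 (R'): R=YYBY U=WGWG F=ROOW D=BRYB B=RORB
After move 7 (U'): U=GGWW F=GGOW R=ROBY B=YYRB L=ROOW
Query 1: F[1] = G
Query 2: L[1] = O
Query 3: D[3] = B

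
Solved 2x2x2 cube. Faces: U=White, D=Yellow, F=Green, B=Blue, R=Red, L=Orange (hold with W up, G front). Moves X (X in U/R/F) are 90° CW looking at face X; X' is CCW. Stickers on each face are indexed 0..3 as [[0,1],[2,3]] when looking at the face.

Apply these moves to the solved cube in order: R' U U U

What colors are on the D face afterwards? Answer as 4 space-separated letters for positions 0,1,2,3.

After move 1 (R'): R=RRRR U=WBWB F=GWGW D=YGYG B=YBYB
After move 2 (U): U=WWBB F=RRGW R=YBRR B=OOYB L=GWOO
After move 3 (U): U=BWBW F=YBGW R=OORR B=GWYB L=RROO
After move 4 (U): U=BBWW F=OOGW R=GWRR B=RRYB L=YBOO
Query: D face = YGYG

Answer: Y G Y G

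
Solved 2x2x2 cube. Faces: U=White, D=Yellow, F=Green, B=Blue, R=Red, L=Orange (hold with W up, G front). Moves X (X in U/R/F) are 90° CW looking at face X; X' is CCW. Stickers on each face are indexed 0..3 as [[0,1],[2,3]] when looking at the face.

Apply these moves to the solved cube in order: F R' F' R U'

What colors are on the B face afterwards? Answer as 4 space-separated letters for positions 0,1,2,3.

After move 1 (F): F=GGGG U=WWOO R=WRWR D=RRYY L=OYOY
After move 2 (R'): R=RRWW U=WBOB F=GWGO D=RGYG B=YBRB
After move 3 (F'): F=WOGG U=WBRW R=GRRW D=YYYG L=OBOO
After move 4 (R): R=RGWR U=WORG F=WYGG D=YRYY B=WBBB
After move 5 (U'): U=OGWR F=OBGG R=WYWR B=RGBB L=WBOO
Query: B face = RGBB

Answer: R G B B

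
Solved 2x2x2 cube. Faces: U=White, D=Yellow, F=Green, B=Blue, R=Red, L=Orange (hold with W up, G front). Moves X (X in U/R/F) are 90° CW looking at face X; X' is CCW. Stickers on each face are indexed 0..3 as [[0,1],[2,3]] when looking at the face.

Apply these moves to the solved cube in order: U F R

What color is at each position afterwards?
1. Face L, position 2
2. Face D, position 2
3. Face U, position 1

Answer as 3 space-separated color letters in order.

After move 1 (U): U=WWWW F=RRGG R=BBRR B=OOBB L=GGOO
After move 2 (F): F=GRGR U=WWOG R=WBWR D=RBYY L=GYOY
After move 3 (R): R=WWRB U=WROR F=GBGY D=RBYO B=GOWB
Query 1: L[2] = O
Query 2: D[2] = Y
Query 3: U[1] = R

Answer: O Y R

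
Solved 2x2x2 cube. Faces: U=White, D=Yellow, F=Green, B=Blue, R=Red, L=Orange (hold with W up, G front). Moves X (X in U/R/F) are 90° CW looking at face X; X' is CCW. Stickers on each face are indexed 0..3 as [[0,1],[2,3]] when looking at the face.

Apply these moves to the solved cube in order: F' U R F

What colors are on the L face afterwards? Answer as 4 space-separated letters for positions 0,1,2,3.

Answer: G O O B

Derivation:
After move 1 (F'): F=GGGG U=WWRR R=YRYR D=OOYY L=OWOW
After move 2 (U): U=RWRW F=YRGG R=BBYR B=OWBB L=GGOW
After move 3 (R): R=YBRB U=RRRG F=YOGY D=OBYO B=WWWB
After move 4 (F): F=GYYO U=RRWG R=RBGB D=RYYO L=GOOB
Query: L face = GOOB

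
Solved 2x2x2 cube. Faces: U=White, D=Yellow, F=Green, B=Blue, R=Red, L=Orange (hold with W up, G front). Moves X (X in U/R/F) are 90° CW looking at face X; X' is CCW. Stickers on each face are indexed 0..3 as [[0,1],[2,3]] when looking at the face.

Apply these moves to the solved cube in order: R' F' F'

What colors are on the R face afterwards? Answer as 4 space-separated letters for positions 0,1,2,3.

After move 1 (R'): R=RRRR U=WBWB F=GWGW D=YGYG B=YBYB
After move 2 (F'): F=WWGG U=WBRR R=GRYR D=OOYG L=OBOW
After move 3 (F'): F=WGWG U=WBGY R=OROR D=BWYG L=OROR
Query: R face = OROR

Answer: O R O R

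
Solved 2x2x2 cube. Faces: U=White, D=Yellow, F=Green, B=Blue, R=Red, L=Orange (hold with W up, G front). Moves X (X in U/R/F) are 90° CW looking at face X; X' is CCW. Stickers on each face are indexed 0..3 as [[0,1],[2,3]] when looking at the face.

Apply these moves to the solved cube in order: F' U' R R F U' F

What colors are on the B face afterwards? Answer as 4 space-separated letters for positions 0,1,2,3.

Answer: W Y W B

Derivation:
After move 1 (F'): F=GGGG U=WWRR R=YRYR D=OOYY L=OWOW
After move 2 (U'): U=WRWR F=OWGG R=GGYR B=YRBB L=BBOW
After move 3 (R): R=YGRG U=WWWG F=OOGY D=OBYY B=RRRB
After move 4 (R): R=RYGG U=WOWY F=OBGY D=ORYR B=GRWB
After move 5 (F): F=GOYB U=WOWB R=WYYG D=GRYR L=BOOR
After move 6 (U'): U=OBWW F=BOYB R=GOYG B=WYWB L=GROR
After move 7 (F): F=YBBO U=OBRR R=WOWG D=YGYR L=GGOR
Query: B face = WYWB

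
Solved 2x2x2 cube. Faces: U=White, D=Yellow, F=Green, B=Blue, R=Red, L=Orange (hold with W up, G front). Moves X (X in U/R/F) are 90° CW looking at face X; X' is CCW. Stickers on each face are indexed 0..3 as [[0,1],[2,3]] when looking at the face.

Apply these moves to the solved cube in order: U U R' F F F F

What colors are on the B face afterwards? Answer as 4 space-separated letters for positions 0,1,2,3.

Answer: Y G Y B

Derivation:
After move 1 (U): U=WWWW F=RRGG R=BBRR B=OOBB L=GGOO
After move 2 (U): U=WWWW F=BBGG R=OORR B=GGBB L=RROO
After move 3 (R'): R=OROR U=WBWG F=BWGW D=YBYG B=YGYB
After move 4 (F): F=GBWW U=WBOR R=WRGR D=OOYG L=RYOB
After move 5 (F): F=WGWB U=WBBY R=ORRR D=GWYG L=ROOO
After move 6 (F): F=WWBG U=WBOO R=BRYR D=ROYG L=RGOW
After move 7 (F): F=BWGW U=WBWG R=OROR D=YBYG L=RROO
Query: B face = YGYB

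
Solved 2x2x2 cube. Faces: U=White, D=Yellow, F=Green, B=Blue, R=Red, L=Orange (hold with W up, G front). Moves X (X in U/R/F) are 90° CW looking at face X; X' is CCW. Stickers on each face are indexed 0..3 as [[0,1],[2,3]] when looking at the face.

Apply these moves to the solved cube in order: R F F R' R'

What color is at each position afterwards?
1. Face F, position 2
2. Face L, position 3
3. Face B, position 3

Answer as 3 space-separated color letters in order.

After move 1 (R): R=RRRR U=WGWG F=GYGY D=YBYB B=WBWB
After move 2 (F): F=GGYY U=WGOO R=WRGR D=RRYB L=OYOB
After move 3 (F): F=YGYG U=WGBY R=OROR D=GWYB L=OROR
After move 4 (R'): R=RROO U=WWBW F=YGYY D=GGYG B=BBWB
After move 5 (R'): R=RORO U=WWBB F=YWYW D=GGYY B=GBGB
Query 1: F[2] = Y
Query 2: L[3] = R
Query 3: B[3] = B

Answer: Y R B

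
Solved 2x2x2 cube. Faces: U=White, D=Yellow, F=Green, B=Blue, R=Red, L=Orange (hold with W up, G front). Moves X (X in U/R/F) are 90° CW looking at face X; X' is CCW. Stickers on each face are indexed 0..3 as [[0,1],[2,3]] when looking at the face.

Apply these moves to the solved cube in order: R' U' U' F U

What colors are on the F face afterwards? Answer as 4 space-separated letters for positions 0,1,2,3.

After move 1 (R'): R=RRRR U=WBWB F=GWGW D=YGYG B=YBYB
After move 2 (U'): U=BBWW F=OOGW R=GWRR B=RRYB L=YBOO
After move 3 (U'): U=BWBW F=YBGW R=OORR B=GWYB L=RROO
After move 4 (F): F=GYWB U=BWOR R=BOWR D=ROYG L=RYOG
After move 5 (U): U=OBRW F=BOWB R=GWWR B=RYYB L=GYOG
Query: F face = BOWB

Answer: B O W B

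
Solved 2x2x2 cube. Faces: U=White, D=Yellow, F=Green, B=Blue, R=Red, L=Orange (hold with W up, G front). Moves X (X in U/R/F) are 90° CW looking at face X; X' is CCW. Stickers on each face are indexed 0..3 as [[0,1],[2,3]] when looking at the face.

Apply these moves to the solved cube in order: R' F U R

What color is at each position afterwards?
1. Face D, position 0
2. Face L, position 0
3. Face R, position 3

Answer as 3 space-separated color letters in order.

Answer: R G B

Derivation:
After move 1 (R'): R=RRRR U=WBWB F=GWGW D=YGYG B=YBYB
After move 2 (F): F=GGWW U=WBOO R=WRBR D=RRYG L=OYOG
After move 3 (U): U=OWOB F=WRWW R=YBBR B=OYYB L=GGOG
After move 4 (R): R=BYRB U=OROW F=WRWG D=RYYO B=BYWB
Query 1: D[0] = R
Query 2: L[0] = G
Query 3: R[3] = B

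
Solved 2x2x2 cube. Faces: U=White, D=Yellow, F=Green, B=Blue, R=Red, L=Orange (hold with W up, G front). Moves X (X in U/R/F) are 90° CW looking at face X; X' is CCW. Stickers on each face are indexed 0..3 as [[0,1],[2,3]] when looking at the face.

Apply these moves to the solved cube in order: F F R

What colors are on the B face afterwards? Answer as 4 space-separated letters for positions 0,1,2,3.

Answer: Y B W B

Derivation:
After move 1 (F): F=GGGG U=WWOO R=WRWR D=RRYY L=OYOY
After move 2 (F): F=GGGG U=WWYY R=OROR D=WWYY L=OROR
After move 3 (R): R=OORR U=WGYG F=GWGY D=WBYB B=YBWB
Query: B face = YBWB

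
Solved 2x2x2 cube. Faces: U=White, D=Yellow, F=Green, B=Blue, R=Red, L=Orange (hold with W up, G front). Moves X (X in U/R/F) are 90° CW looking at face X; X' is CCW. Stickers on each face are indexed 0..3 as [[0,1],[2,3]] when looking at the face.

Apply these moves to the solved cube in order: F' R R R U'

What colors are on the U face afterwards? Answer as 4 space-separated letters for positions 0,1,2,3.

Answer: B B W R

Derivation:
After move 1 (F'): F=GGGG U=WWRR R=YRYR D=OOYY L=OWOW
After move 2 (R): R=YYRR U=WGRG F=GOGY D=OBYB B=RBWB
After move 3 (R): R=RYRY U=WORY F=GBGB D=OWYR B=GBGB
After move 4 (R): R=RRYY U=WBRB F=GWGR D=OGYG B=YBOB
After move 5 (U'): U=BBWR F=OWGR R=GWYY B=RROB L=YBOW
Query: U face = BBWR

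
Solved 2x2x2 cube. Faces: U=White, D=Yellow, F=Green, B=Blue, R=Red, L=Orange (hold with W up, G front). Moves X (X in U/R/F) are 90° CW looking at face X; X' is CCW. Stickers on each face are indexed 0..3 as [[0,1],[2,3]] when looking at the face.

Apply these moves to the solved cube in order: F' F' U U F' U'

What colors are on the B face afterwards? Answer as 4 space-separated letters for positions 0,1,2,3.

After move 1 (F'): F=GGGG U=WWRR R=YRYR D=OOYY L=OWOW
After move 2 (F'): F=GGGG U=WWYY R=OROR D=WWYY L=OROR
After move 3 (U): U=YWYW F=ORGG R=BBOR B=ORBB L=GGOR
After move 4 (U): U=YYWW F=BBGG R=OROR B=GGBB L=OROR
After move 5 (F'): F=BGBG U=YYOO R=WRWR D=RRYY L=OWOW
After move 6 (U'): U=YOYO F=OWBG R=BGWR B=WRBB L=GGOW
Query: B face = WRBB

Answer: W R B B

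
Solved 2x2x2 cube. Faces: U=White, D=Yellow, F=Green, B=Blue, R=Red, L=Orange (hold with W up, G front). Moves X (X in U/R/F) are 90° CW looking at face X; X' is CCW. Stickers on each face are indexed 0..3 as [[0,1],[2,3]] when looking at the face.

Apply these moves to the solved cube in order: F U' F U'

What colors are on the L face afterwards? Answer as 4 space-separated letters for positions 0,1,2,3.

After move 1 (F): F=GGGG U=WWOO R=WRWR D=RRYY L=OYOY
After move 2 (U'): U=WOWO F=OYGG R=GGWR B=WRBB L=BBOY
After move 3 (F): F=GOGY U=WOYB R=WGOR D=WGYY L=BROR
After move 4 (U'): U=OBWY F=BRGY R=GOOR B=WGBB L=WROR
Query: L face = WROR

Answer: W R O R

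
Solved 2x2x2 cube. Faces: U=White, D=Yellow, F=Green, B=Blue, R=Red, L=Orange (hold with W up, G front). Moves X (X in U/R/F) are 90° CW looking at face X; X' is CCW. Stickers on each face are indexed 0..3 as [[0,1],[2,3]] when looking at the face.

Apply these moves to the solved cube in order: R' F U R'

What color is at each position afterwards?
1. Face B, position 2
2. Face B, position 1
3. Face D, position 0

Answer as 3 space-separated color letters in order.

Answer: R Y R

Derivation:
After move 1 (R'): R=RRRR U=WBWB F=GWGW D=YGYG B=YBYB
After move 2 (F): F=GGWW U=WBOO R=WRBR D=RRYG L=OYOG
After move 3 (U): U=OWOB F=WRWW R=YBBR B=OYYB L=GGOG
After move 4 (R'): R=BRYB U=OYOO F=WWWB D=RRYW B=GYRB
Query 1: B[2] = R
Query 2: B[1] = Y
Query 3: D[0] = R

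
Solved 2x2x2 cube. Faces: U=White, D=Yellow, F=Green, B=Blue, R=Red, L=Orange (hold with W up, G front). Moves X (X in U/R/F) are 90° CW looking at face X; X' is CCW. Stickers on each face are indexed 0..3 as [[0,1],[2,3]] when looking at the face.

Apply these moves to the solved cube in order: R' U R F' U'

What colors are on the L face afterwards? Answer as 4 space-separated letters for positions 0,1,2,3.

Answer: B O O B

Derivation:
After move 1 (R'): R=RRRR U=WBWB F=GWGW D=YGYG B=YBYB
After move 2 (U): U=WWBB F=RRGW R=YBRR B=OOYB L=GWOO
After move 3 (R): R=RYRB U=WRBW F=RGGG D=YYYO B=BOWB
After move 4 (F'): F=GGRG U=WRRR R=YYYB D=WOYO L=GWOB
After move 5 (U'): U=RRWR F=GWRG R=GGYB B=YYWB L=BOOB
Query: L face = BOOB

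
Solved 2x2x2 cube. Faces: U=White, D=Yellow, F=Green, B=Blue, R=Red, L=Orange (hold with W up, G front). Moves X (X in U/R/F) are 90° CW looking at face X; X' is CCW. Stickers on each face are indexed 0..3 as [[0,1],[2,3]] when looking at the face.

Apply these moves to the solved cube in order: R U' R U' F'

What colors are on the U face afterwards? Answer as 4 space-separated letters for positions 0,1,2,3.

Answer: O Y O R

Derivation:
After move 1 (R): R=RRRR U=WGWG F=GYGY D=YBYB B=WBWB
After move 2 (U'): U=GGWW F=OOGY R=GYRR B=RRWB L=WBOO
After move 3 (R): R=RGRY U=GOWY F=OBGB D=YWYR B=WRGB
After move 4 (U'): U=OYGW F=WBGB R=OBRY B=RGGB L=WROO
After move 5 (F'): F=BBWG U=OYOR R=WBYY D=ROYR L=WWOG
Query: U face = OYOR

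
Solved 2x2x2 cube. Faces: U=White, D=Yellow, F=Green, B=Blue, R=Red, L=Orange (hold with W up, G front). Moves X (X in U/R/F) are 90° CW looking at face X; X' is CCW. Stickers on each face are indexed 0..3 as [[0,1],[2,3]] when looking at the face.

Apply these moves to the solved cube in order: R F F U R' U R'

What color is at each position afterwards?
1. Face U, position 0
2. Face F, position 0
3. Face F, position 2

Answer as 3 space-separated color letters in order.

Answer: Y B Y

Derivation:
After move 1 (R): R=RRRR U=WGWG F=GYGY D=YBYB B=WBWB
After move 2 (F): F=GGYY U=WGOO R=WRGR D=RRYB L=OYOB
After move 3 (F): F=YGYG U=WGBY R=OROR D=GWYB L=OROR
After move 4 (U): U=BWYG F=ORYG R=WBOR B=ORWB L=YGOR
After move 5 (R'): R=BRWO U=BWYO F=OWYG D=GRYG B=BRWB
After move 6 (U): U=YBOW F=BRYG R=BRWO B=YGWB L=OWOR
After move 7 (R'): R=ROBW U=YWOY F=BBYW D=GRYG B=GGRB
Query 1: U[0] = Y
Query 2: F[0] = B
Query 3: F[2] = Y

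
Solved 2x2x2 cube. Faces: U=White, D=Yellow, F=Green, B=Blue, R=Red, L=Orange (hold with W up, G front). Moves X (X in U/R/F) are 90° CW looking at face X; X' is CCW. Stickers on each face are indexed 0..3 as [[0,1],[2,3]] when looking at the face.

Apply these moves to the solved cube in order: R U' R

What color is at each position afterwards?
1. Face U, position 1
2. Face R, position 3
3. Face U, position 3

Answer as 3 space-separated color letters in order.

Answer: O Y Y

Derivation:
After move 1 (R): R=RRRR U=WGWG F=GYGY D=YBYB B=WBWB
After move 2 (U'): U=GGWW F=OOGY R=GYRR B=RRWB L=WBOO
After move 3 (R): R=RGRY U=GOWY F=OBGB D=YWYR B=WRGB
Query 1: U[1] = O
Query 2: R[3] = Y
Query 3: U[3] = Y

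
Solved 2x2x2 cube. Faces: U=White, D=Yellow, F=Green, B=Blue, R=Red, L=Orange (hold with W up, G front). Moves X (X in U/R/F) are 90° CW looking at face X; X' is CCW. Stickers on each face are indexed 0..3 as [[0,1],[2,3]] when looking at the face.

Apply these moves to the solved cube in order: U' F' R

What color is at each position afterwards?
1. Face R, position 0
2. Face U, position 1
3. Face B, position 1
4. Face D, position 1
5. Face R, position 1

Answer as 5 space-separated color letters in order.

Answer: Y G R B Y

Derivation:
After move 1 (U'): U=WWWW F=OOGG R=GGRR B=RRBB L=BBOO
After move 2 (F'): F=OGOG U=WWGR R=YGYR D=BOYY L=BWOW
After move 3 (R): R=YYRG U=WGGG F=OOOY D=BBYR B=RRWB
Query 1: R[0] = Y
Query 2: U[1] = G
Query 3: B[1] = R
Query 4: D[1] = B
Query 5: R[1] = Y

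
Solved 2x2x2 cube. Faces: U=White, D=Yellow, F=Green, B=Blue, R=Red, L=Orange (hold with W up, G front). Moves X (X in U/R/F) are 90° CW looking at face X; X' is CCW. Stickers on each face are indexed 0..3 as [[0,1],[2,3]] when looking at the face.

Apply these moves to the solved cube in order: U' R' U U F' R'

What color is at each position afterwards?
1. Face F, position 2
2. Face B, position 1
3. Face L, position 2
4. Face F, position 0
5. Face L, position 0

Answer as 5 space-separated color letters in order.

After move 1 (U'): U=WWWW F=OOGG R=GGRR B=RRBB L=BBOO
After move 2 (R'): R=GRGR U=WBWR F=OWGW D=YOYG B=YRYB
After move 3 (U): U=WWRB F=GRGW R=YRGR B=BBYB L=OWOO
After move 4 (U): U=RWBW F=YRGW R=BBGR B=OWYB L=GROO
After move 5 (F'): F=RWYG U=RWBG R=OBYR D=ROYG L=GWOB
After move 6 (R'): R=BROY U=RYBO F=RWYG D=RWYG B=GWOB
Query 1: F[2] = Y
Query 2: B[1] = W
Query 3: L[2] = O
Query 4: F[0] = R
Query 5: L[0] = G

Answer: Y W O R G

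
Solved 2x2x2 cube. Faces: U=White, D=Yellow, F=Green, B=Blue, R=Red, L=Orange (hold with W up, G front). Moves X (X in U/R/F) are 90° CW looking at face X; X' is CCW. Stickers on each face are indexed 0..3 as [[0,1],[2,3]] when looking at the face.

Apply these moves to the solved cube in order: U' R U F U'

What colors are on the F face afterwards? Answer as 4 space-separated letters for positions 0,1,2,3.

Answer: O Y Y G

Derivation:
After move 1 (U'): U=WWWW F=OOGG R=GGRR B=RRBB L=BBOO
After move 2 (R): R=RGRG U=WOWG F=OYGY D=YBYR B=WRWB
After move 3 (U): U=WWGO F=RGGY R=WRRG B=BBWB L=OYOO
After move 4 (F): F=GRYG U=WWOY R=GROG D=RWYR L=OYOB
After move 5 (U'): U=WYWO F=OYYG R=GROG B=GRWB L=BBOB
Query: F face = OYYG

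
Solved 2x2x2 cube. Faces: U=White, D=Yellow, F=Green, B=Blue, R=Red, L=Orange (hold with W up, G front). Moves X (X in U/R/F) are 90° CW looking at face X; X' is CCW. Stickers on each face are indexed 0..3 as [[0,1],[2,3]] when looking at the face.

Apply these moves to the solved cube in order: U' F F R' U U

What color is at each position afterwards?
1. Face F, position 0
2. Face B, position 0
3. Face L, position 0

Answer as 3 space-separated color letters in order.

Answer: Y G G

Derivation:
After move 1 (U'): U=WWWW F=OOGG R=GGRR B=RRBB L=BBOO
After move 2 (F): F=GOGO U=WWOB R=WGWR D=RGYY L=BYOY
After move 3 (F): F=GGOO U=WWYY R=OGBR D=WWYY L=BROG
After move 4 (R'): R=GROB U=WBYR F=GWOY D=WGYO B=YRWB
After move 5 (U): U=YWRB F=GROY R=YROB B=BRWB L=GWOG
After move 6 (U): U=RYBW F=YROY R=BROB B=GWWB L=GROG
Query 1: F[0] = Y
Query 2: B[0] = G
Query 3: L[0] = G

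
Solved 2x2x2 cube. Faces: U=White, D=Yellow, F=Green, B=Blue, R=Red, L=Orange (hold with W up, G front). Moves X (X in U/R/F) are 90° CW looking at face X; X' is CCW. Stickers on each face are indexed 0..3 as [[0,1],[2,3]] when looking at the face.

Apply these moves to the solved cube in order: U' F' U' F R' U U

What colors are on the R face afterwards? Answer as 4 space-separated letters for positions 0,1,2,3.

Answer: R B W G

Derivation:
After move 1 (U'): U=WWWW F=OOGG R=GGRR B=RRBB L=BBOO
After move 2 (F'): F=OGOG U=WWGR R=YGYR D=BOYY L=BWOW
After move 3 (U'): U=WRWG F=BWOG R=OGYR B=YGBB L=RROW
After move 4 (F): F=OBGW U=WRWR R=WGGR D=YOYY L=RBOO
After move 5 (R'): R=GRWG U=WBWY F=ORGR D=YBYW B=YGOB
After move 6 (U): U=WWYB F=GRGR R=YGWG B=RBOB L=OROO
After move 7 (U): U=YWBW F=YGGR R=RBWG B=OROB L=GROO
Query: R face = RBWG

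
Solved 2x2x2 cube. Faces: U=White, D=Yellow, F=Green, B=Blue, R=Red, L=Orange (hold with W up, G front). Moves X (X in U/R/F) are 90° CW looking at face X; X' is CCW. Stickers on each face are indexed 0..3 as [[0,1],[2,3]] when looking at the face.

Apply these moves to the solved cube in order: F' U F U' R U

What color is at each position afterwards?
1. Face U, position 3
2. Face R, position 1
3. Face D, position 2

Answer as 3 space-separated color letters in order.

Answer: O B Y

Derivation:
After move 1 (F'): F=GGGG U=WWRR R=YRYR D=OOYY L=OWOW
After move 2 (U): U=RWRW F=YRGG R=BBYR B=OWBB L=GGOW
After move 3 (F): F=GYGR U=RWWG R=RBWR D=YBYY L=GOOO
After move 4 (U'): U=WGRW F=GOGR R=GYWR B=RBBB L=OWOO
After move 5 (R): R=WGRY U=WORR F=GBGY D=YBYR B=WBGB
After move 6 (U): U=RWRO F=WGGY R=WBRY B=OWGB L=GBOO
Query 1: U[3] = O
Query 2: R[1] = B
Query 3: D[2] = Y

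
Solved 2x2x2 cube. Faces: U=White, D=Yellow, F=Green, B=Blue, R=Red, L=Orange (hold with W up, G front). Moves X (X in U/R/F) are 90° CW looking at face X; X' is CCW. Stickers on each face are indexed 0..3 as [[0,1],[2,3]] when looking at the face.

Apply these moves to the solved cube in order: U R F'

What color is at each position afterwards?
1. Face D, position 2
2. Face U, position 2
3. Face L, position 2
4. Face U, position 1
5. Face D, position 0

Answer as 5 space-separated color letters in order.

After move 1 (U): U=WWWW F=RRGG R=BBRR B=OOBB L=GGOO
After move 2 (R): R=RBRB U=WRWG F=RYGY D=YBYO B=WOWB
After move 3 (F'): F=YYRG U=WRRR R=BBYB D=GOYO L=GGOW
Query 1: D[2] = Y
Query 2: U[2] = R
Query 3: L[2] = O
Query 4: U[1] = R
Query 5: D[0] = G

Answer: Y R O R G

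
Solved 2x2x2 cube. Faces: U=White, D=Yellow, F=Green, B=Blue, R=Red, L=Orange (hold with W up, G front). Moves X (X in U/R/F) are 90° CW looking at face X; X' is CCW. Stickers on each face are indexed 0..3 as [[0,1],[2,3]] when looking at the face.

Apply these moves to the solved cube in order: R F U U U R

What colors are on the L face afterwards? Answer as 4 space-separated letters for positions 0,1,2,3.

After move 1 (R): R=RRRR U=WGWG F=GYGY D=YBYB B=WBWB
After move 2 (F): F=GGYY U=WGOO R=WRGR D=RRYB L=OYOB
After move 3 (U): U=OWOG F=WRYY R=WBGR B=OYWB L=GGOB
After move 4 (U): U=OOGW F=WBYY R=OYGR B=GGWB L=WROB
After move 5 (U): U=GOWO F=OYYY R=GGGR B=WRWB L=WBOB
After move 6 (R): R=GGRG U=GYWY F=ORYB D=RWYW B=OROB
Query: L face = WBOB

Answer: W B O B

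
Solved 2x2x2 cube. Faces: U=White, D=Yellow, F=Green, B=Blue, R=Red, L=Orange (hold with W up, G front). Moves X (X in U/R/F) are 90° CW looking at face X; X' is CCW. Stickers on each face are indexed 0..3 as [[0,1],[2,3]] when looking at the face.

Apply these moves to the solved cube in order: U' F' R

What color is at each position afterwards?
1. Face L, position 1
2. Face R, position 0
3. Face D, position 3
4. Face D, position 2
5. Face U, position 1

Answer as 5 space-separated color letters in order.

Answer: W Y R Y G

Derivation:
After move 1 (U'): U=WWWW F=OOGG R=GGRR B=RRBB L=BBOO
After move 2 (F'): F=OGOG U=WWGR R=YGYR D=BOYY L=BWOW
After move 3 (R): R=YYRG U=WGGG F=OOOY D=BBYR B=RRWB
Query 1: L[1] = W
Query 2: R[0] = Y
Query 3: D[3] = R
Query 4: D[2] = Y
Query 5: U[1] = G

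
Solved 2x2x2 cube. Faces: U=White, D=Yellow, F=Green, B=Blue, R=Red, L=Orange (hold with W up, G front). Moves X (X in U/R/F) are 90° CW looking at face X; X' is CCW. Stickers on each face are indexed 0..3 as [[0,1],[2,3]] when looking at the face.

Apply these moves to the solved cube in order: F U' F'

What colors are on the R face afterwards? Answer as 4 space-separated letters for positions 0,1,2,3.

Answer: R G R R

Derivation:
After move 1 (F): F=GGGG U=WWOO R=WRWR D=RRYY L=OYOY
After move 2 (U'): U=WOWO F=OYGG R=GGWR B=WRBB L=BBOY
After move 3 (F'): F=YGOG U=WOGW R=RGRR D=BYYY L=BOOW
Query: R face = RGRR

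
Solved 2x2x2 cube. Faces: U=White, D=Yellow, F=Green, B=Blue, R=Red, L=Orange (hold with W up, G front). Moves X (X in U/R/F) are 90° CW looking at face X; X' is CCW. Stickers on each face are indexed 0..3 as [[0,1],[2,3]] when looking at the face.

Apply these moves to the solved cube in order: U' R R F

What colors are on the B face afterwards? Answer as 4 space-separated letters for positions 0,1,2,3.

After move 1 (U'): U=WWWW F=OOGG R=GGRR B=RRBB L=BBOO
After move 2 (R): R=RGRG U=WOWG F=OYGY D=YBYR B=WRWB
After move 3 (R): R=RRGG U=WYWY F=OBGR D=YWYW B=GROB
After move 4 (F): F=GORB U=WYOB R=WRYG D=GRYW L=BYOW
Query: B face = GROB

Answer: G R O B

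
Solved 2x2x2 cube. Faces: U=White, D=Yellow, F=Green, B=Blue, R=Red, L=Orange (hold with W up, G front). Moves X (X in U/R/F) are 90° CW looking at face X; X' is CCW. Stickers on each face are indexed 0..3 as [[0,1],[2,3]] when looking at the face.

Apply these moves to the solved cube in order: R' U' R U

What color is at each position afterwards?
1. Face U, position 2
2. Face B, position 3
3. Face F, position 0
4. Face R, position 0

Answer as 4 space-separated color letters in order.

After move 1 (R'): R=RRRR U=WBWB F=GWGW D=YGYG B=YBYB
After move 2 (U'): U=BBWW F=OOGW R=GWRR B=RRYB L=YBOO
After move 3 (R): R=RGRW U=BOWW F=OGGG D=YYYR B=WRBB
After move 4 (U): U=WBWO F=RGGG R=WRRW B=YBBB L=OGOO
Query 1: U[2] = W
Query 2: B[3] = B
Query 3: F[0] = R
Query 4: R[0] = W

Answer: W B R W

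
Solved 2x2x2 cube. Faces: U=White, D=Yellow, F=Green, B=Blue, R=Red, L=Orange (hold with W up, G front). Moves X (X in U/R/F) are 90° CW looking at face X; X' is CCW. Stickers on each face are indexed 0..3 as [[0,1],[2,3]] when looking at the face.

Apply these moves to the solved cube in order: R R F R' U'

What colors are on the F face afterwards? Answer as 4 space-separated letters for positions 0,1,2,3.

Answer: O Y B O

Derivation:
After move 1 (R): R=RRRR U=WGWG F=GYGY D=YBYB B=WBWB
After move 2 (R): R=RRRR U=WYWY F=GBGB D=YWYW B=GBGB
After move 3 (F): F=GGBB U=WYOO R=WRYR D=RRYW L=OYOW
After move 4 (R'): R=RRWY U=WGOG F=GYBO D=RGYB B=WBRB
After move 5 (U'): U=GGWO F=OYBO R=GYWY B=RRRB L=WBOW
Query: F face = OYBO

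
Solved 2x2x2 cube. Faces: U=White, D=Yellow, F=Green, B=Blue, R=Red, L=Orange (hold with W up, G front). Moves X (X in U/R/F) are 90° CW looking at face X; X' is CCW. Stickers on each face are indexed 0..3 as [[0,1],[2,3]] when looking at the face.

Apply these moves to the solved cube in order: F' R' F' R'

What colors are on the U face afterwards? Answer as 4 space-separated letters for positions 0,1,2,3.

Answer: W O R Y

Derivation:
After move 1 (F'): F=GGGG U=WWRR R=YRYR D=OOYY L=OWOW
After move 2 (R'): R=RRYY U=WBRB F=GWGR D=OGYG B=YBOB
After move 3 (F'): F=WRGG U=WBRY R=GROY D=WWYG L=OBOR
After move 4 (R'): R=RYGO U=WORY F=WBGY D=WRYG B=GBWB
Query: U face = WORY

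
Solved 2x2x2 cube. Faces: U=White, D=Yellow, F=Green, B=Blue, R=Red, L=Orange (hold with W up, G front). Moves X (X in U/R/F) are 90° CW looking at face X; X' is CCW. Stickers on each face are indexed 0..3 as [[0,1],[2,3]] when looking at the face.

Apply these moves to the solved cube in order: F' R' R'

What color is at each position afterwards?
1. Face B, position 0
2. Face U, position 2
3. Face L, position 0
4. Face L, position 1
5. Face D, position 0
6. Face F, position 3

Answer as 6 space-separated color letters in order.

After move 1 (F'): F=GGGG U=WWRR R=YRYR D=OOYY L=OWOW
After move 2 (R'): R=RRYY U=WBRB F=GWGR D=OGYG B=YBOB
After move 3 (R'): R=RYRY U=WORY F=GBGB D=OWYR B=GBGB
Query 1: B[0] = G
Query 2: U[2] = R
Query 3: L[0] = O
Query 4: L[1] = W
Query 5: D[0] = O
Query 6: F[3] = B

Answer: G R O W O B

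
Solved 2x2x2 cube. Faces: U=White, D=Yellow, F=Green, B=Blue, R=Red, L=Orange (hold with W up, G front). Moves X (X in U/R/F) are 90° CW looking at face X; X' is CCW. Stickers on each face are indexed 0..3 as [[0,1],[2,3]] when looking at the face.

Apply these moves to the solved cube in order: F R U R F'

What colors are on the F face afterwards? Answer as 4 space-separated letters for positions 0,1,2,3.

Answer: B B W G

Derivation:
After move 1 (F): F=GGGG U=WWOO R=WRWR D=RRYY L=OYOY
After move 2 (R): R=WWRR U=WGOG F=GRGY D=RBYB B=OBWB
After move 3 (U): U=OWGG F=WWGY R=OBRR B=OYWB L=GROY
After move 4 (R): R=RORB U=OWGY F=WBGB D=RWYO B=GYWB
After move 5 (F'): F=BBWG U=OWRR R=WORB D=RYYO L=GYOG
Query: F face = BBWG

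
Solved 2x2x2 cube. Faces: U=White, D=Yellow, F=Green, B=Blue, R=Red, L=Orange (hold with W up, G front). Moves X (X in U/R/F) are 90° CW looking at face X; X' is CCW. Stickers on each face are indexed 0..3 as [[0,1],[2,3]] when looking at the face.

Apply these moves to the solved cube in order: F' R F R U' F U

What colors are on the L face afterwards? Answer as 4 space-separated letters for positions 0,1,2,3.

Answer: Y O O W

Derivation:
After move 1 (F'): F=GGGG U=WWRR R=YRYR D=OOYY L=OWOW
After move 2 (R): R=YYRR U=WGRG F=GOGY D=OBYB B=RBWB
After move 3 (F): F=GGYO U=WGWW R=RYGR D=RYYB L=OOOB
After move 4 (R): R=GRRY U=WGWO F=GYYB D=RWYR B=WBGB
After move 5 (U'): U=GOWW F=OOYB R=GYRY B=GRGB L=WBOB
After move 6 (F): F=YOBO U=GOBB R=WYWY D=RGYR L=WROW
After move 7 (U): U=BGBO F=WYBO R=GRWY B=WRGB L=YOOW
Query: L face = YOOW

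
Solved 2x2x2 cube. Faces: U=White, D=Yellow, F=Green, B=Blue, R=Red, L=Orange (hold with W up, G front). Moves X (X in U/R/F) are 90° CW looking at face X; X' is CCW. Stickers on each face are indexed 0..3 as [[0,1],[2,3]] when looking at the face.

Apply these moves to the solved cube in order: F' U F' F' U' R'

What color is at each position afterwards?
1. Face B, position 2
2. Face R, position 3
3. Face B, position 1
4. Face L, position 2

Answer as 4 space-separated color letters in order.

Answer: R G B O

Derivation:
After move 1 (F'): F=GGGG U=WWRR R=YRYR D=OOYY L=OWOW
After move 2 (U): U=RWRW F=YRGG R=BBYR B=OWBB L=GGOW
After move 3 (F'): F=RGYG U=RWBY R=OBOR D=GWYY L=GWOR
After move 4 (F'): F=GGRY U=RWOO R=WBGR D=WRYY L=GYOB
After move 5 (U'): U=WORO F=GYRY R=GGGR B=WBBB L=OWOB
After move 6 (R'): R=GRGG U=WBRW F=GORO D=WYYY B=YBRB
Query 1: B[2] = R
Query 2: R[3] = G
Query 3: B[1] = B
Query 4: L[2] = O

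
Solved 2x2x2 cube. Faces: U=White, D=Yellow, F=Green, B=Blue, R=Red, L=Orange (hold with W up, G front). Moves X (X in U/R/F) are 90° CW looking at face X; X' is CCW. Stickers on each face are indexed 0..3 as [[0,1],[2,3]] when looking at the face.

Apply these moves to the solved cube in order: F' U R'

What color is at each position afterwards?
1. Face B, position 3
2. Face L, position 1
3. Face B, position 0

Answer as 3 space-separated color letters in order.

After move 1 (F'): F=GGGG U=WWRR R=YRYR D=OOYY L=OWOW
After move 2 (U): U=RWRW F=YRGG R=BBYR B=OWBB L=GGOW
After move 3 (R'): R=BRBY U=RBRO F=YWGW D=ORYG B=YWOB
Query 1: B[3] = B
Query 2: L[1] = G
Query 3: B[0] = Y

Answer: B G Y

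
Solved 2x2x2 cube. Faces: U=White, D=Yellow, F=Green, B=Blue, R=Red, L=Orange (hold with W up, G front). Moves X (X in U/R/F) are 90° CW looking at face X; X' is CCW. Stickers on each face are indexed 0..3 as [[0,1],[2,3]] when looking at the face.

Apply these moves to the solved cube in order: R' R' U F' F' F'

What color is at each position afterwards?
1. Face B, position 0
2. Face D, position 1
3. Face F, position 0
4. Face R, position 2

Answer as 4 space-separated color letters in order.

Answer: O G G Y

Derivation:
After move 1 (R'): R=RRRR U=WBWB F=GWGW D=YGYG B=YBYB
After move 2 (R'): R=RRRR U=WYWY F=GBGB D=YWYW B=GBGB
After move 3 (U): U=WWYY F=RRGB R=GBRR B=OOGB L=GBOO
After move 4 (F'): F=RBRG U=WWGR R=WBYR D=BOYW L=GYOY
After move 5 (F'): F=BGRR U=WWWY R=OBBR D=YYYW L=GROG
After move 6 (F'): F=GRBR U=WWOB R=YBYR D=RGYW L=GYOW
Query 1: B[0] = O
Query 2: D[1] = G
Query 3: F[0] = G
Query 4: R[2] = Y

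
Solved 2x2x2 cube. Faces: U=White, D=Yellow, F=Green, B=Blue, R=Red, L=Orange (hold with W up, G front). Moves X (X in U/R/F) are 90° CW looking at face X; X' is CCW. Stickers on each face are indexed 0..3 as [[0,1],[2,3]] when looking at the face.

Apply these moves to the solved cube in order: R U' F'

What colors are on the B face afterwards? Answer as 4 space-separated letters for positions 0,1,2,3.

Answer: R R W B

Derivation:
After move 1 (R): R=RRRR U=WGWG F=GYGY D=YBYB B=WBWB
After move 2 (U'): U=GGWW F=OOGY R=GYRR B=RRWB L=WBOO
After move 3 (F'): F=OYOG U=GGGR R=BYYR D=BOYB L=WWOW
Query: B face = RRWB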